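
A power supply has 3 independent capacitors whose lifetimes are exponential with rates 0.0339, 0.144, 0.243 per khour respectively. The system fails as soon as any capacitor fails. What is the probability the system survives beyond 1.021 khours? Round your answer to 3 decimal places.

The time to first failure is exponential with rate Σλ = 0.0339 + 0.144 + 0.243 = 0.4209.
P(min > 1.021) = e^(−0.4209·1.021) = e^(−0.42974) ≈ 0.651.

0.651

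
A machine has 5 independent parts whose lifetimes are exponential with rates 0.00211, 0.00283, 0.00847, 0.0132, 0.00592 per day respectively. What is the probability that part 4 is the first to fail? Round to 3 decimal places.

The time to first failure is exponential with rate Σλ = 0.00211 + 0.00283 + 0.00847 + 0.0132 + 0.00592 = 0.03253.
P(part 4 first) = λ_4/Σλ = 0.0132/0.03253 ≈ 0.406.

0.406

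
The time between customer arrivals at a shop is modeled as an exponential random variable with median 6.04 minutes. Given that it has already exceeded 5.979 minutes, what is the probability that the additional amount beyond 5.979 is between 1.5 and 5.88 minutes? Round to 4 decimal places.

For an exponential, median = ln(2)/λ, so λ = ln 2 / 6.04 = 0.114759 per minute.
Memoryless: the residual past 5.979 is again Exp(λ).
P(1.5 < residual < 5.88) = e^(−λ·1.5) − e^(−λ·5.88) = 0.84186 − 0.50927 ≈ 0.3326.

0.3326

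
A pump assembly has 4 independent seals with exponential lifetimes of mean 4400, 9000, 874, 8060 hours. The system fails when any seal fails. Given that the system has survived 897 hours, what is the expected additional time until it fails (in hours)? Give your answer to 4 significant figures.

622.4

First-failure rate Σλ = 1/4400 + 1/9000 + 1/874 + 1/8060 = 0.00160662.
By memorylessness the expected residual is 1/Σλ = 622.425 hours, regardless of the 897 already elapsed.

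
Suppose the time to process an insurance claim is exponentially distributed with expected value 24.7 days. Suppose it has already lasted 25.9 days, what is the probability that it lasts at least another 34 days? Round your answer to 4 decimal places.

0.2525

The rate is λ = 1/24.7 = 0.0404858 per day.
P(X > s+t | X > s) = e^(−λ(s+t))/e^(−λs) = e^(−λt), independent of s = 25.9.
P(X > 34) = e^(−1.3765) ≈ 0.2525.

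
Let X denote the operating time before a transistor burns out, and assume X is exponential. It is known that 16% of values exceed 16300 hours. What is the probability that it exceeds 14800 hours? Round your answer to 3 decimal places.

0.189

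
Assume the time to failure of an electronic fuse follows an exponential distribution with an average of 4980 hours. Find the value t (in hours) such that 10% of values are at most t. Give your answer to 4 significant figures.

524.7

The rate is λ = 1/4980 = 0.000200803 per hour.
Set 1 − e^(−λt) = 0.1, so t = −ln(0.9)/λ = 0.10536/0.000200803 ≈ 524.695 hours.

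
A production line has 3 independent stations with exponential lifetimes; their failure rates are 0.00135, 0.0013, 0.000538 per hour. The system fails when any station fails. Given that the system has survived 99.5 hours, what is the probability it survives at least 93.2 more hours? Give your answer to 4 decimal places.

0.7430

Time to first failure ~ Exp(Σλ) with Σλ = 0.003188.
By memorylessness, P(T > 99.5+93.2 | T > 99.5) = P(T > 93.2) = e^(−0.003188·93.2) ≈ 0.7430.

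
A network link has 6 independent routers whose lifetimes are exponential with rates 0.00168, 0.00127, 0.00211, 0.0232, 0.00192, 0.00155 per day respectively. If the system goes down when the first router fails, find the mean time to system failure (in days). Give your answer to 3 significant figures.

31.5

The time to first failure is exponential with rate Σλ = 0.00168 + 0.00127 + 0.00211 + 0.0232 + 0.00192 + 0.00155 = 0.03173.
E[min] = 1/Σλ = 1/0.03173 = 31.5159 days.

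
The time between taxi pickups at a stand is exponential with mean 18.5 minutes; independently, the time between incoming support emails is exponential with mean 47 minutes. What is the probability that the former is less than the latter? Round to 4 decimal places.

0.7176

λ_1 = 1/18.5 = 0.0540541, λ_2 = 1/47 = 0.0212766.
For independent exponentials, P(the former < the latter) = λ_1/(λ_1+λ_2) = 0.0540541/0.0753306 ≈ 0.7176.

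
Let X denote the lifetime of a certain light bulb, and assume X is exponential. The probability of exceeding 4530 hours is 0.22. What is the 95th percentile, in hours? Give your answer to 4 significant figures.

8963

e^(−λ·4530) = 0.22 ⇒ λ = −ln(0.22)/4530 = 0.000334245.
95th percentile: 1 − e^(−λt) = 0.95, t = −ln(0.05)/λ = 8962.7 hours.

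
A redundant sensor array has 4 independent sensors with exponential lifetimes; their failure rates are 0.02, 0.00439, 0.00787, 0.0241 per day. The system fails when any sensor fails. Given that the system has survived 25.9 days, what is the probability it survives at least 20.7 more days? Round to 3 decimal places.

0.311

Time to first failure ~ Exp(Σλ) with Σλ = 0.05636.
By memorylessness, P(T > 25.9+20.7 | T > 25.9) = P(T > 20.7) = e^(−0.05636·20.7) ≈ 0.311.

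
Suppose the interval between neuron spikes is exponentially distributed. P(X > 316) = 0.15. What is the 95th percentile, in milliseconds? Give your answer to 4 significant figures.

499.0

e^(−λ·316) = 0.15 ⇒ λ = −ln(0.15)/316 = 0.00600354.
95th percentile: 1 − e^(−λt) = 0.95, t = −ln(0.05)/λ = 498.994 milliseconds.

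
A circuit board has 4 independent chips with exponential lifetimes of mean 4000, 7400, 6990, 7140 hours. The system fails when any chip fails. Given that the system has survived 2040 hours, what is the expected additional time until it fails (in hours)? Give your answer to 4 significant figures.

1496

First-failure rate Σλ = 1/4000 + 1/7400 + 1/6990 + 1/7140 = 0.000668253.
By memorylessness the expected residual is 1/Σλ = 1496.44 hours, regardless of the 2040 already elapsed.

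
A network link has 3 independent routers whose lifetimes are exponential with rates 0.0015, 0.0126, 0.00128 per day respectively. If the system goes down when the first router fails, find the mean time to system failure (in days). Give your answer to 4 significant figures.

65.02

The time to first failure is exponential with rate Σλ = 0.0015 + 0.0126 + 0.00128 = 0.01538.
E[min] = 1/Σλ = 1/0.01538 = 65.0195 days.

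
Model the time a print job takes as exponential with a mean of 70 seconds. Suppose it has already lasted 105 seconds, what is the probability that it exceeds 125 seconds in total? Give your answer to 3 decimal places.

0.751

The rate is λ = 1/70 = 0.0142857 per second.
By the memoryless property, P(X > 105+20 | X > 105) = P(X > 20).
P(X > 20) = e^(−0.28571) ≈ 0.751.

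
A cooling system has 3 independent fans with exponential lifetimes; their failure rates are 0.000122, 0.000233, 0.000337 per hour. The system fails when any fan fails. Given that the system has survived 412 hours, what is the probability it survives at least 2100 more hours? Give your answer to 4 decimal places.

0.2338

Time to first failure ~ Exp(Σλ) with Σλ = 0.000692.
By memorylessness, P(T > 412+2100 | T > 412) = P(T > 2100) = e^(−0.000692·2100) ≈ 0.2338.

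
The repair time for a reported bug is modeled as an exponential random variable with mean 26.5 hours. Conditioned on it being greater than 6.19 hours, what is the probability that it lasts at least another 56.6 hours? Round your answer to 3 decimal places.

The rate is λ = 1/26.5 = 0.0377358 per hour.
By the memoryless property, P(X > 6.19+56.6 | X > 6.19) = P(X > 56.6).
P(X > 56.6) = e^(−2.1358) ≈ 0.118.

0.118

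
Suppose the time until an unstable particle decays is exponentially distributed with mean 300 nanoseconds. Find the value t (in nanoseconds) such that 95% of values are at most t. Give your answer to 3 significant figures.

899

The rate is λ = 1/300 = 0.00333333 per nanosecond.
Set 1 − e^(−λt) = 0.95, so t = −ln(0.05)/λ = 2.9957/0.00333333 ≈ 898.72 nanoseconds.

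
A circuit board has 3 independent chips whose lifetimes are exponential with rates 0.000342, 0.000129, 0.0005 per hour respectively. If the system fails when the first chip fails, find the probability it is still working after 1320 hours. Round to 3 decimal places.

The time to first failure is exponential with rate Σλ = 0.000342 + 0.000129 + 0.0005 = 0.000971.
P(min > 1320) = e^(−0.000971·1320) = e^(−1.2817) ≈ 0.278.

0.278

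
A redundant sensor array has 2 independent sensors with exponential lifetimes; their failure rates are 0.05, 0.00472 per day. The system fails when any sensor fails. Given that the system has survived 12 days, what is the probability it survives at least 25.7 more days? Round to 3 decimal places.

Time to first failure ~ Exp(Σλ) with Σλ = 0.05472.
By memorylessness, P(T > 12+25.7 | T > 12) = P(T > 25.7) = e^(−0.05472·25.7) ≈ 0.245.

0.245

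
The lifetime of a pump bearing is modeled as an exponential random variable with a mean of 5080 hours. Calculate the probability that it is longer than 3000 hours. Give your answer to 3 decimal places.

The rate is λ = 1/5080 = 0.00019685 per hour.
P(X > 3000) = e^(−λ·3000) = e^(−0.59055) ≈ 0.554.

0.554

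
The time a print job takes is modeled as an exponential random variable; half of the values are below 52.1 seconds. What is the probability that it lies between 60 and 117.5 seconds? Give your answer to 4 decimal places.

0.2407

For an exponential, median = ln(2)/λ, so λ = ln 2 / 52.1 = 0.0133042 per second.
P(60 < X < 117.5) = e^(−λ·60) − e^(−λ·117.5) = 0.45012 − 0.20946 ≈ 0.2407.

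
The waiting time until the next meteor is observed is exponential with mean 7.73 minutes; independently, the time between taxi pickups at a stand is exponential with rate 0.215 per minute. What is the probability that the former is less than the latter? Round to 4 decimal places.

0.3757

λ_1 = 1/7.73 = 0.129366, λ_2 = 0.215.
For independent exponentials, P(the former < the latter) = λ_1/(λ_1+λ_2) = 0.129366/0.344366 ≈ 0.3757.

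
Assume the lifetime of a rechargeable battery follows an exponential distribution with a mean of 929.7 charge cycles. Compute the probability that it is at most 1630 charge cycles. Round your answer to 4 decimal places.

0.8268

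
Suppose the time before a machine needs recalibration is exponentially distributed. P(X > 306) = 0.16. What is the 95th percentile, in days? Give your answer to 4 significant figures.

e^(−λ·306) = 0.16 ⇒ λ = −ln(0.16)/306 = 0.00598883.
95th percentile: 1 − e^(−λt) = 0.95, t = −ln(0.05)/λ = 500.22 days.

500.2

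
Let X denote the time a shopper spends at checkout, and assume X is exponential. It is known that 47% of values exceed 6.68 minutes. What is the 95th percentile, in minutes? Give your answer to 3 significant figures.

26.5

e^(−λ·6.68) = 0.47 ⇒ λ = −ln(0.47)/6.68 = 0.113027.
95th percentile: 1 − e^(−λt) = 0.95, t = −ln(0.05)/λ = 26.5045 minutes.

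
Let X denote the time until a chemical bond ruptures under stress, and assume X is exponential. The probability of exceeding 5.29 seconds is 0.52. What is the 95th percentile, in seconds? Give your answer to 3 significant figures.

e^(−λ·5.29) = 0.52 ⇒ λ = −ln(0.52)/5.29 = 0.123616.
95th percentile: 1 − e^(−λt) = 0.95, t = −ln(0.05)/λ = 24.2343 seconds.

24.2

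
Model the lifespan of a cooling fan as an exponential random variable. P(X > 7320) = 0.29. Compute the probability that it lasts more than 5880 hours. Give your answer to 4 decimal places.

e^(−λ·7320) = 0.29 ⇒ λ = −ln(0.29)/7320 = 0.000169109.
P(X > 5880) = e^(−0.000169109·5880) = e^(−0.99436) ≈ 0.3700.

0.3700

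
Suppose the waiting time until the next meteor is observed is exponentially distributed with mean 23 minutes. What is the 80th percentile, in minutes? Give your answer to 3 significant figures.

37.0

The rate is λ = 1/23 = 0.0434783 per minute.
Set 1 − e^(−λt) = 0.8, so t = −ln(0.2)/λ = 1.6094/0.0434783 ≈ 37.0171 minutes.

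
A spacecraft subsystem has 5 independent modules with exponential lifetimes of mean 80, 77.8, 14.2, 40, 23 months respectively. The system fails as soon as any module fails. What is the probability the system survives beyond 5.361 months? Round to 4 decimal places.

The first failure time is exponential with rate Σλ_i = 1/80 + 1/77.8 + 1/14.2 + 1/40 + 1/23 = 0.164254 per month.
P(min > 5.361) = e^(−0.164254·5.361) = e^(−0.88057) ≈ 0.4145.

0.4145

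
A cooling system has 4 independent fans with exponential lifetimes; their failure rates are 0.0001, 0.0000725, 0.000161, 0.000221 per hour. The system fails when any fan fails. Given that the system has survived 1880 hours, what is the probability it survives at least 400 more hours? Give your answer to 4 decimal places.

0.8011

Time to first failure ~ Exp(Σλ) with Σλ = 0.0005545.
By memorylessness, P(T > 1880+400 | T > 1880) = P(T > 400) = e^(−0.0005545·400) ≈ 0.8011.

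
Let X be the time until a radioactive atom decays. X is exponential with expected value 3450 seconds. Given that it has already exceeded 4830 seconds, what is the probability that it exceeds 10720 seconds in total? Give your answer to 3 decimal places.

0.181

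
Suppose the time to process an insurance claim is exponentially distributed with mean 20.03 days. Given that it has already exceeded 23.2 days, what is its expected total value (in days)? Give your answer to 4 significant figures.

The rate is λ = 1/20.03 = 0.0499251 per day.
By memorylessness, E[X | X > 23.2] = 23.2 + 1/λ = 23.2 + 20.03 = 43.23 days.

43.23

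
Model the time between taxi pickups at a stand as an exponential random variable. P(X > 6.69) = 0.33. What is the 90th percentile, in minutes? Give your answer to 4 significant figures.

13.89

e^(−λ·6.69) = 0.33 ⇒ λ = −ln(0.33)/6.69 = 0.165719.
90th percentile: 1 − e^(−λt) = 0.9, t = −ln(0.1)/λ = 13.8945 minutes.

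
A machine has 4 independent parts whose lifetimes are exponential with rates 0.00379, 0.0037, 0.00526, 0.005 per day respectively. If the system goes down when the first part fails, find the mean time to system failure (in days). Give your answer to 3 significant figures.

56.3

The time to first failure is exponential with rate Σλ = 0.00379 + 0.0037 + 0.00526 + 0.005 = 0.01775.
E[min] = 1/Σλ = 1/0.01775 = 56.338 days.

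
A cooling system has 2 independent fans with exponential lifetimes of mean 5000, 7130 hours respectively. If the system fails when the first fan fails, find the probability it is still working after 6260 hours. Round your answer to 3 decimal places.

The first failure time is exponential with rate Σλ_i = 1/5000 + 1/7130 = 0.000340252 per hour.
P(min > 6260) = e^(−0.000340252·6260) = e^(−2.13) ≈ 0.119.

0.119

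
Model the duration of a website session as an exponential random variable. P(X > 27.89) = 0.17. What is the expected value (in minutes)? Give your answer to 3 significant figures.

e^(−λ·27.89) = 0.17 ⇒ λ = −ln(0.17)/27.89 = 0.0635338.
Mean = 1/λ = 15.7397 minutes.

15.7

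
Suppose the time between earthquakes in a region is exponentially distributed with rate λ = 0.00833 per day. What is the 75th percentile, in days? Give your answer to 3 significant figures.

Set 1 − e^(−λt) = 0.75, so t = −ln(0.25)/λ = 1.3863/0.00833 ≈ 166.422 days.

166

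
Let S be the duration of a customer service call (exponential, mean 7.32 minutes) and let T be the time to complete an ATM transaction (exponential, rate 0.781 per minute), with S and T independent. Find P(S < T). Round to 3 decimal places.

λ_1 = 1/7.32 = 0.136612, λ_2 = 0.781.
For independent exponentials, P(S < T) = λ_1/(λ_1+λ_2) = 0.136612/0.917612 ≈ 0.149.

0.149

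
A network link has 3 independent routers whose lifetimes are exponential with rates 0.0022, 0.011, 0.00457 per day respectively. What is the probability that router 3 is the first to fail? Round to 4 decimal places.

0.2572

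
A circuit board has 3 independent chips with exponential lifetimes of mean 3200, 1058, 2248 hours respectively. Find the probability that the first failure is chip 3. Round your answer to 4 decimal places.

0.2613

Rates: λ_i = 1/mean_i → 0.0003125, 0.00094518, 0.00044484; Σλ = 0.00170252.
P(chip 3 first) = λ_3/Σλ = 0.00044484/0.00170252 ≈ 0.2613.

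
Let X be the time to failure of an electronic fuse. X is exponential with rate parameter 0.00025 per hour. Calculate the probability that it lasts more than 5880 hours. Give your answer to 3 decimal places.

P(X > 5880) = e^(−λ·5880) = e^(−1.47) ≈ 0.230.

0.230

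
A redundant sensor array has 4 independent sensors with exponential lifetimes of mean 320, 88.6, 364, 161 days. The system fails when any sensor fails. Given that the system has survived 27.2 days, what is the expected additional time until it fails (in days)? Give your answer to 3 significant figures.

First-failure rate Σλ = 1/320 + 1/88.6 + 1/364 + 1/161 = 0.0233701.
By memorylessness the expected residual is 1/Σλ = 42.7897 days, regardless of the 27.2 already elapsed.

42.8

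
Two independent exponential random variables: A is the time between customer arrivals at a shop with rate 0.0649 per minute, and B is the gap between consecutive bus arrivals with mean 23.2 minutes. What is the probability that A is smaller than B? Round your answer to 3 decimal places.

0.601

λ_1 = 0.0649, λ_2 = 1/23.2 = 0.0431034.
For independent exponentials, P(A < B) = λ_1/(λ_1+λ_2) = 0.0649/0.108003 ≈ 0.601.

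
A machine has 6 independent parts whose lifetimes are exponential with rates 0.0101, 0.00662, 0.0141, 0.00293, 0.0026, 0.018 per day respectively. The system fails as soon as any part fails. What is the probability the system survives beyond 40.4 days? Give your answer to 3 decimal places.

0.111

The time to first failure is exponential with rate Σλ = 0.0101 + 0.00662 + 0.0141 + 0.00293 + 0.0026 + 0.018 = 0.05435.
P(min > 40.4) = e^(−0.05435·40.4) = e^(−2.1957) ≈ 0.111.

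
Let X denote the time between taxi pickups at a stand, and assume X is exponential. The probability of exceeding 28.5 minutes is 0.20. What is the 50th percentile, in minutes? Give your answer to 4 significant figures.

e^(−λ·28.5) = 0.20 ⇒ λ = −ln(0.20)/28.5 = 0.0564715.
50th percentile: 1 − e^(−λt) = 0.5, t = −ln(0.5)/λ = 12.2743 minutes.

12.27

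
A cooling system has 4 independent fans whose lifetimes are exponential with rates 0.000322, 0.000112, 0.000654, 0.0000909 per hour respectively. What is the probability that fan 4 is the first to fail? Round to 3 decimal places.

0.077

The time to first failure is exponential with rate Σλ = 0.000322 + 0.000112 + 0.000654 + 0.0000909 = 0.0011789.
P(fan 4 first) = λ_4/Σλ = 0.0000909/0.0011789 ≈ 0.077.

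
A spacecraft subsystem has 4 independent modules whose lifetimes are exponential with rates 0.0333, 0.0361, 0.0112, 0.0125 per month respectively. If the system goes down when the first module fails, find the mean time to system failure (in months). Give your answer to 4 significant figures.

The time to first failure is exponential with rate Σλ = 0.0333 + 0.0361 + 0.0112 + 0.0125 = 0.0931.
E[min] = 1/Σλ = 1/0.0931 = 10.7411 months.

10.74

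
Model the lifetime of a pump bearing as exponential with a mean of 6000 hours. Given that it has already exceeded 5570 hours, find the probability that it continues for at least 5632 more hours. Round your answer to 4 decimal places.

0.3911

The rate is λ = 1/6000 = 0.000166667 per hour.
The exponential is memoryless, so the remaining time is again Exp(λ): the condition X > 5570 is irrelevant.
P(X > 5632) = e^(−0.93867) ≈ 0.3911.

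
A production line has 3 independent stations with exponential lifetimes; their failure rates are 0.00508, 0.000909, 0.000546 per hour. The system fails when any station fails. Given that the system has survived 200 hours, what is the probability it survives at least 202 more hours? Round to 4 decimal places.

0.2671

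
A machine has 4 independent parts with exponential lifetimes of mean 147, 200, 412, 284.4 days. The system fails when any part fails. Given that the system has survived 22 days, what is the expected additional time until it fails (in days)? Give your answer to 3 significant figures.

First-failure rate Σλ = 1/147 + 1/200 + 1/412 + 1/284.4 = 0.0177461.
By memorylessness the expected residual is 1/Σλ = 56.3505 days, regardless of the 22 already elapsed.

56.4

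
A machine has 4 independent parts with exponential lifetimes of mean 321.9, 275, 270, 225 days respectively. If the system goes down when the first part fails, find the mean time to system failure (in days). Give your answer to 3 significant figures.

67.2

The first failure time is exponential with rate Σλ_i = 1/321.9 + 1/275 + 1/270 + 1/225 = 0.0148911 per day.
E[min] = 1/Σλ = 1/0.0148911 = 67.1544 days.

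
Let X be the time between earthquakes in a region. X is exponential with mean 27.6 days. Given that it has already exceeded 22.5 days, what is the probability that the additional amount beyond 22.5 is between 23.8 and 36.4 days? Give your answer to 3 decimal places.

0.155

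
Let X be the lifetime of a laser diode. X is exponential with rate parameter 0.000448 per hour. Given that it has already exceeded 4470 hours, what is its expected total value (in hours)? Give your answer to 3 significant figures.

By memorylessness, E[X | X > 4470] = 4470 + 1/λ = 4470 + 2232.14 = 6702.14 hours.

6700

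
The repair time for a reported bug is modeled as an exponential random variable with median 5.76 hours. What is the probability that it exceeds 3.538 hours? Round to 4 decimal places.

0.6533

For an exponential, median = ln(2)/λ, so λ = ln 2 / 5.76 = 0.120338 per hour.
P(X > 3.538) = e^(−λ·3.538) = e^(−0.42576) ≈ 0.6533.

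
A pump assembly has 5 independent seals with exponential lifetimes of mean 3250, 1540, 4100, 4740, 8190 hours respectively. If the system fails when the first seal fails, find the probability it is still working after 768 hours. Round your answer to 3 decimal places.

The first failure time is exponential with rate Σλ_i = 1/3250 + 1/1540 + 1/4100 + 1/4740 + 1/8190 = 0.00153402 per hour.
P(min > 768) = e^(−0.00153402·768) = e^(−1.1781) ≈ 0.308.

0.308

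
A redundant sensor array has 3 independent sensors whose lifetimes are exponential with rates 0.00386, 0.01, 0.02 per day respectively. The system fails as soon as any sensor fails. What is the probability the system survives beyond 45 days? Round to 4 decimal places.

0.2179

The time to first failure is exponential with rate Σλ = 0.00386 + 0.01 + 0.02 = 0.03386.
P(min > 45) = e^(−0.03386·45) = e^(−1.5237) ≈ 0.2179.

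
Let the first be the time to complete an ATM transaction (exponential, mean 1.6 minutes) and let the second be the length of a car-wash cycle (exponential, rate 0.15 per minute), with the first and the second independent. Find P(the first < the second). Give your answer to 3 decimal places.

λ_1 = 1/1.6 = 0.625, λ_2 = 0.15.
For independent exponentials, P(the first < the second) = λ_1/(λ_1+λ_2) = 0.625/0.775 ≈ 0.806.

0.806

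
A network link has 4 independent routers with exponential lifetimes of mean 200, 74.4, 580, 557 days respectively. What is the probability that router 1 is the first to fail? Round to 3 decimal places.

0.228

Rates: λ_i = 1/mean_i → 0.005, 0.0134409, 0.00172414, 0.00179533; Σλ = 0.0219603.
P(router 1 first) = λ_1/Σλ = 0.005/0.0219603 ≈ 0.228.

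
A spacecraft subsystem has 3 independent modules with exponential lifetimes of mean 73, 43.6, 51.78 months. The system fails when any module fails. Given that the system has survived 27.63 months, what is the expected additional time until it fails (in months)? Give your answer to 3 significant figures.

17.9

First-failure rate Σλ = 1/73 + 1/43.6 + 1/51.78 = 0.0559469.
By memorylessness the expected residual is 1/Σλ = 17.8741 months, regardless of the 27.63 already elapsed.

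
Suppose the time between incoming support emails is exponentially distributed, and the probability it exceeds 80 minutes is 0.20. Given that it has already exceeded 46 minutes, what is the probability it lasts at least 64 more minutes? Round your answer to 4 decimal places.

From e^(−λ·80) = 0.20, λ = −ln(0.20)/80 = 0.020118.
Memoryless: P(X > 46+64 | X > 46) = P(X > 64) = e^(−0.020118·64) ≈ 0.2759.

0.2759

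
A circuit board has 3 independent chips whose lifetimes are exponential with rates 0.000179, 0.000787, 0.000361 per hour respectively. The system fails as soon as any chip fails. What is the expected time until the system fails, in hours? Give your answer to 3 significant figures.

754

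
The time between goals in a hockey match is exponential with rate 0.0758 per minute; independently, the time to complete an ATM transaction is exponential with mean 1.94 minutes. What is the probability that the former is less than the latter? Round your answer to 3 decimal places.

0.128

λ_1 = 0.0758, λ_2 = 1/1.94 = 0.515464.
For independent exponentials, P(the former < the latter) = λ_1/(λ_1+λ_2) = 0.0758/0.591264 ≈ 0.128.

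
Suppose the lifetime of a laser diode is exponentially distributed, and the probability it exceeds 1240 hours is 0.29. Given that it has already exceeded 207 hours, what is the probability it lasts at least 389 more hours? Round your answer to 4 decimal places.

0.6782

From e^(−λ·1240) = 0.29, λ = −ln(0.29)/1240 = 0.000998286.
Memoryless: P(X > 207+389 | X > 207) = P(X > 389) = e^(−0.000998286·389) ≈ 0.6782.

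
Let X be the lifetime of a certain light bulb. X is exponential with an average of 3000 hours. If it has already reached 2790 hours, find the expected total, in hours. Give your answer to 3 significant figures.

5790

The rate is λ = 1/3000 = 0.000333333 per hour.
By memorylessness, E[X | X > 2790] = 2790 + 1/λ = 2790 + 3000 = 5790 hours.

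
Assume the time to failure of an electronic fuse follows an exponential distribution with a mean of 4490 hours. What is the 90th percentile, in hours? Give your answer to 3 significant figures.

10300

The rate is λ = 1/4490 = 0.000222717 per hour.
Set 1 − e^(−λt) = 0.9, so t = −ln(0.1)/λ = 2.3026/0.000222717 ≈ 10338.6 hours.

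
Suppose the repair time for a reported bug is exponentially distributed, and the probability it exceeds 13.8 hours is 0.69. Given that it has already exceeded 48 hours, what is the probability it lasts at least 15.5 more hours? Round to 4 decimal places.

0.6592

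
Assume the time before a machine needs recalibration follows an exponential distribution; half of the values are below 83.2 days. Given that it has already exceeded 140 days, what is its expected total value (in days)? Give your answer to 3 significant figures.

260

For an exponential, median = ln(2)/λ, so λ = ln 2 / 83.2 = 0.0083311 per day.
By memorylessness, E[X | X > 140] = 140 + 1/λ = 140 + 120.032 = 260.032 days.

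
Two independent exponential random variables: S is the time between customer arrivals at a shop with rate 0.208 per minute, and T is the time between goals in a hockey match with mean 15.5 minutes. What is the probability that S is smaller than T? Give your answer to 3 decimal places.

λ_1 = 0.208, λ_2 = 1/15.5 = 0.0645161.
For independent exponentials, P(S < T) = λ_1/(λ_1+λ_2) = 0.208/0.272516 ≈ 0.763.

0.763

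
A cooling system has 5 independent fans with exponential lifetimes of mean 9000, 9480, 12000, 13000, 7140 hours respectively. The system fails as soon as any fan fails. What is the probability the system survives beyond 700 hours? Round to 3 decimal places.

0.696

The first failure time is exponential with rate Σλ_i = 1/9000 + 1/9480 + 1/12000 + 1/13000 + 1/7140 = 0.000516909 per hour.
P(min > 700) = e^(−0.000516909·700) = e^(−0.36184) ≈ 0.696.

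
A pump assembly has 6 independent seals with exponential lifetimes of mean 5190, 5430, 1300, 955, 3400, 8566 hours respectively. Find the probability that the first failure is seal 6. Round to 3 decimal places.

0.045

Rates: λ_i = 1/mean_i → 0.000192678, 0.000184162, 0.000769231, 0.00104712, 0.000294118, 0.000116741; Σλ = 0.00260405.
P(seal 6 first) = λ_6/Σλ = 0.000116741/0.00260405 ≈ 0.045.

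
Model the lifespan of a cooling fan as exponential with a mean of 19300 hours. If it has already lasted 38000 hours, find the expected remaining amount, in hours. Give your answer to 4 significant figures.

19300

The rate is λ = 1/19300 = 0.0000518135 per hour.
By memorylessness, the remaining amount past any threshold is again Exp(λ) with mean 1/λ = 19300 hours.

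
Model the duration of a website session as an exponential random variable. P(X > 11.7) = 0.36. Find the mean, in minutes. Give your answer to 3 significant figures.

e^(−λ·11.7) = 0.36 ⇒ λ = −ln(0.36)/11.7 = 0.0873206.
Mean = 1/λ = 11.452 minutes.

11.5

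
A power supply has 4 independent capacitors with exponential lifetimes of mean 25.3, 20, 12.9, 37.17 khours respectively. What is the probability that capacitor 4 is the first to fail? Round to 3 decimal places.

Rates: λ_i = 1/mean_i → 0.0395257, 0.05, 0.0775194, 0.0269034; Σλ = 0.193948.
P(capacitor 4 first) = λ_4/Σλ = 0.0269034/0.193948 ≈ 0.139.

0.139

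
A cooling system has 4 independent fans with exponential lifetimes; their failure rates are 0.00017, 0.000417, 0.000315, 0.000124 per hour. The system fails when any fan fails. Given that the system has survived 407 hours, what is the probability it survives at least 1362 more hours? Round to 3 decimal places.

0.247

Time to first failure ~ Exp(Σλ) with Σλ = 0.001026.
By memorylessness, P(T > 407+1362 | T > 407) = P(T > 1362) = e^(−0.001026·1362) ≈ 0.247.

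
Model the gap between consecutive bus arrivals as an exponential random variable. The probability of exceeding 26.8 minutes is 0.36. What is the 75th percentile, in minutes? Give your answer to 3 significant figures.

36.4

e^(−λ·26.8) = 0.36 ⇒ λ = −ln(0.36)/26.8 = 0.0381213.
75th percentile: 1 − e^(−λt) = 0.75, t = −ln(0.25)/λ = 36.3653 minutes.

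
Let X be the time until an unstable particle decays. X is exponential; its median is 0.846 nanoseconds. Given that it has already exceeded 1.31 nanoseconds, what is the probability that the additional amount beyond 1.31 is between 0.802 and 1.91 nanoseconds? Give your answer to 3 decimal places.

0.309

For an exponential, median = ln(2)/λ, so λ = ln 2 / 0.846 = 0.819323 per nanosecond.
Memoryless: the residual past 1.31 is again Exp(λ).
P(0.802 < residual < 1.91) = e^(−λ·0.802) − e^(−λ·1.91) = 0.51835 − 0.20911 ≈ 0.309.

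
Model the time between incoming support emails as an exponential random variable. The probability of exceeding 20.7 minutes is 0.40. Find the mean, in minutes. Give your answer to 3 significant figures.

e^(−λ·20.7) = 0.40 ⇒ λ = −ln(0.40)/20.7 = 0.0442653.
Mean = 1/λ = 22.5911 minutes.

22.6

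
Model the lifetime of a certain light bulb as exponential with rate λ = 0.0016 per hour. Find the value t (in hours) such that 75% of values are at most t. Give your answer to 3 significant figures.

Set 1 − e^(−λt) = 0.75, so t = −ln(0.25)/λ = 1.3863/0.0016 ≈ 866.434 hours.

866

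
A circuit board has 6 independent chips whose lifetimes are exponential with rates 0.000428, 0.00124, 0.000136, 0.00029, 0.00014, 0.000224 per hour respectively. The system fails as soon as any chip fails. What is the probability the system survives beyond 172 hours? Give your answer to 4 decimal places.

The time to first failure is exponential with rate Σλ = 0.000428 + 0.00124 + 0.000136 + 0.00029 + 0.00014 + 0.000224 = 0.002458.
P(min > 172) = e^(−0.002458·172) = e^(−0.42278) ≈ 0.6552.

0.6552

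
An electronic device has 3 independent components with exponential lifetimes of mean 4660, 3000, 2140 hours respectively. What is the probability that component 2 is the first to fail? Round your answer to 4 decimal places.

0.3283

Rates: λ_i = 1/mean_i → 0.000214592, 0.000333333, 0.00046729; Σλ = 0.00101522.
P(component 2 first) = λ_2/Σλ = 0.000333333/0.00101522 ≈ 0.3283.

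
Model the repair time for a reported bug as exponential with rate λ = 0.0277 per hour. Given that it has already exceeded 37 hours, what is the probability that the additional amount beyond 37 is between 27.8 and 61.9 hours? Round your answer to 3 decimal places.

Memoryless: the residual past 37 is again Exp(λ).
P(27.8 < residual < 61.9) = e^(−λ·27.8) − e^(−λ·61.9) = 0.46299 − 0.18003 ≈ 0.283.

0.283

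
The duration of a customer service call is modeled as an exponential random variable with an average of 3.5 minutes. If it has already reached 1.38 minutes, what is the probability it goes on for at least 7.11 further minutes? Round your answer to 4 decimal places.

The rate is λ = 1/3.5 = 0.285714 per minute.
The exponential is memoryless, so the remaining time is again Exp(λ): the condition X > 1.38 is irrelevant.
P(X > 7.11) = e^(−2.0314) ≈ 0.1311.

0.1311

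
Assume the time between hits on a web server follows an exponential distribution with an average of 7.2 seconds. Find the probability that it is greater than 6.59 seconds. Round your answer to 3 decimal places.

The rate is λ = 1/7.2 = 0.138889 per second.
P(X > 6.59) = e^(−λ·6.59) = e^(−0.91528) ≈ 0.400.

0.400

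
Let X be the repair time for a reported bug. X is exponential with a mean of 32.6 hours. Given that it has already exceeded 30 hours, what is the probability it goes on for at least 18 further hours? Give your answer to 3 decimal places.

The rate is λ = 1/32.6 = 0.0306748 per hour.
By the memoryless property, P(X > 30+18 | X > 30) = P(X > 18).
P(X > 18) = e^(−0.55215) ≈ 0.576.

0.576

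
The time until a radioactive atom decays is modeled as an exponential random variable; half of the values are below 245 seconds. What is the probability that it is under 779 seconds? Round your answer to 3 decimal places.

0.890

For an exponential, median = ln(2)/λ, so λ = ln 2 / 245 = 0.00282917 per second.
P(X ≤ 779) = 1 − e^(−λ·779) = 1 − e^(−2.2039) ≈ 0.890.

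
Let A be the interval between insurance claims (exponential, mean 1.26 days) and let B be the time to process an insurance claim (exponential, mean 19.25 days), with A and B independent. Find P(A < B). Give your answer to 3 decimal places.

0.939

λ_1 = 1/1.26 = 0.793651, λ_2 = 1/19.25 = 0.0519481.
For independent exponentials, P(A < B) = λ_1/(λ_1+λ_2) = 0.793651/0.845599 ≈ 0.939.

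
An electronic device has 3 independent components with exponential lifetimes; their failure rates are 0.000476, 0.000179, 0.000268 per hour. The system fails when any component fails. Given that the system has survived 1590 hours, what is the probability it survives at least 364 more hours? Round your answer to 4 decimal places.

Time to first failure ~ Exp(Σλ) with Σλ = 0.000923.
By memorylessness, P(T > 1590+364 | T > 1590) = P(T > 364) = e^(−0.000923·364) ≈ 0.7146.

0.7146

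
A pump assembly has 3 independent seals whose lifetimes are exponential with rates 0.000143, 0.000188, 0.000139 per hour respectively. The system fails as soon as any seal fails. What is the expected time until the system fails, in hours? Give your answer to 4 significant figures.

2128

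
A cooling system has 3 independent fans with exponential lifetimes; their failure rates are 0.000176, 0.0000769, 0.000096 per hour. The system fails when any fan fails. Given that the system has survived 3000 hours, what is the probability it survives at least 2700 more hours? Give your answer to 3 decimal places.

0.390

Time to first failure ~ Exp(Σλ) with Σλ = 0.0003489.
By memorylessness, P(T > 3000+2700 | T > 3000) = P(T > 2700) = e^(−0.0003489·2700) ≈ 0.390.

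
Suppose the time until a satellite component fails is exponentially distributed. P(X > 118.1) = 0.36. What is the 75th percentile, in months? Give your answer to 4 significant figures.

160.3

e^(−λ·118.1) = 0.36 ⇒ λ = −ln(0.36)/118.1 = 0.00865073.
75th percentile: 1 − e^(−λt) = 0.75, t = −ln(0.25)/λ = 160.252 months.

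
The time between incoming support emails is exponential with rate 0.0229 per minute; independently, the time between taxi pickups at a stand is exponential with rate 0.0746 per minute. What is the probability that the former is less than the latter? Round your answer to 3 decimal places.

0.235

λ_1 = 0.0229, λ_2 = 0.0746.
For independent exponentials, P(the former < the latter) = λ_1/(λ_1+λ_2) = 0.0229/0.0975 ≈ 0.235.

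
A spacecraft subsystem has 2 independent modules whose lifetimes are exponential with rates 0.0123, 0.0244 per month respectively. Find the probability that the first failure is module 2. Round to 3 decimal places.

0.665

The time to first failure is exponential with rate Σλ = 0.0123 + 0.0244 = 0.0367.
P(module 2 first) = λ_2/Σλ = 0.0244/0.0367 ≈ 0.665.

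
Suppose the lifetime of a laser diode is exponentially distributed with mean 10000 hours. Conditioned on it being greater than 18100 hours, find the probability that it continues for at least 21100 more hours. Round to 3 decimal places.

The rate is λ = 1/10000 = 0.0001 per hour.
The exponential is memoryless, so the remaining time is again Exp(λ): the condition X > 18100 is irrelevant.
P(X > 21100) = e^(−2.11) ≈ 0.121.

0.121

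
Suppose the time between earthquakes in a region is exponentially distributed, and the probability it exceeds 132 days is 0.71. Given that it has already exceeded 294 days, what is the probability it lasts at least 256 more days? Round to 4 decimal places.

0.5147

From e^(−λ·132) = 0.71, λ = −ln(0.71)/132 = 0.00259462.
Memoryless: P(X > 294+256 | X > 294) = P(X > 256) = e^(−0.00259462·256) ≈ 0.5147.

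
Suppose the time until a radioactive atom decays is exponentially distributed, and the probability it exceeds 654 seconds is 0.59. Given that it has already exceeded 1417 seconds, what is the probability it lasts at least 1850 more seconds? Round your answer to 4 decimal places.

From e^(−λ·654) = 0.59, λ = −ln(0.59)/654 = 0.000806778.
Memoryless: P(X > 1417+1850 | X > 1417) = P(X > 1850) = e^(−0.000806778·1850) ≈ 0.2248.

0.2248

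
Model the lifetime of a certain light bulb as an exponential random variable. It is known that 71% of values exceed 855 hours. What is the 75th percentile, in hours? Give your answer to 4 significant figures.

e^(−λ·855) = 0.71 ⇒ λ = −ln(0.71)/855 = 0.000400573.
75th percentile: 1 − e^(−λt) = 0.75, t = −ln(0.25)/λ = 3460.77 hours.

3461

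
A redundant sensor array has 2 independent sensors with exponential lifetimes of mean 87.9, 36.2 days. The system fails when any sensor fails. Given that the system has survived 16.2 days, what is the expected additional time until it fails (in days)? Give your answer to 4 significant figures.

First-failure rate Σλ = 1/87.9 + 1/36.2 = 0.0390009.
By memorylessness the expected residual is 1/Σλ = 25.6405 days, regardless of the 16.2 already elapsed.

25.64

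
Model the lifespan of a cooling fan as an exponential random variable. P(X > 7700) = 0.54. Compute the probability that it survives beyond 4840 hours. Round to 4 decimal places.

0.6789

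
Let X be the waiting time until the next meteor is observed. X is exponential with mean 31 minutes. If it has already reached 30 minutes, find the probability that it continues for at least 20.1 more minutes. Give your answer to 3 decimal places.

0.523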